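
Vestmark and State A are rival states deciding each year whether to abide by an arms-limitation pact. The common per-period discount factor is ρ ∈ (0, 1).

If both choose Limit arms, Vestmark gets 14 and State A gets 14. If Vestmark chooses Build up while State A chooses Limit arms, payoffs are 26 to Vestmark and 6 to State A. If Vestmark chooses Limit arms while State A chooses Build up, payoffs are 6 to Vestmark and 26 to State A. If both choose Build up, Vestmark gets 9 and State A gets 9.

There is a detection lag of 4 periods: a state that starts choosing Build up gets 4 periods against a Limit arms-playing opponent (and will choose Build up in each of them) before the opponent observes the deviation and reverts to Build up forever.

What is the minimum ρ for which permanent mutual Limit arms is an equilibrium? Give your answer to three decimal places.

The best deviation is to choose Build up for all 4 undetected periods, earning 26 each, then 9 forever once detected.
Deviation value: 26(1−ρ^4)/(1−ρ) + 9ρ^4/(1−ρ); cooperation value: 14/(1−ρ).
IC: 14 ≥ 26(1−ρ^4) + 9ρ^4 = 26 − 17ρ^4.
So ρ^4 ≥ 12/17, giving ρ ≥ (12/17)^(1/4) ≈ 0.917.

0.917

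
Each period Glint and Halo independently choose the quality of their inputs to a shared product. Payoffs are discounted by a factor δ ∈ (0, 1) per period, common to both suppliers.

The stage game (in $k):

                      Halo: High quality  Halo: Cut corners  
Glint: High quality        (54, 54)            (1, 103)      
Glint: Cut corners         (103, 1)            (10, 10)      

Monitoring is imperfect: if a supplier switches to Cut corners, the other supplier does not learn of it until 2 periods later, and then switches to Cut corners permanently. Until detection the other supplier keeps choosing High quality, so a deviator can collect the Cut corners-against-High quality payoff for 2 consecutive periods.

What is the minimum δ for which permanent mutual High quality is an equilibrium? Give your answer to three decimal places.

0.726

Deviating for the 2 undetected periods gains 103−54 = 49 per period over cooperation, then loses 54−10 = 44 per period forever once punishment starts.
Gain: 49(1 + δ + … + δ^1); loss: 44·δ^2/(1−δ).
No profitable deviation ⇔ 49(1−δ^2) ≤ 44·δ^2, i.e. δ^2 ≥ 49/(49+44) = 49/93.
Hence δ ≥ (49/93)^(1/2) ≈ 0.726.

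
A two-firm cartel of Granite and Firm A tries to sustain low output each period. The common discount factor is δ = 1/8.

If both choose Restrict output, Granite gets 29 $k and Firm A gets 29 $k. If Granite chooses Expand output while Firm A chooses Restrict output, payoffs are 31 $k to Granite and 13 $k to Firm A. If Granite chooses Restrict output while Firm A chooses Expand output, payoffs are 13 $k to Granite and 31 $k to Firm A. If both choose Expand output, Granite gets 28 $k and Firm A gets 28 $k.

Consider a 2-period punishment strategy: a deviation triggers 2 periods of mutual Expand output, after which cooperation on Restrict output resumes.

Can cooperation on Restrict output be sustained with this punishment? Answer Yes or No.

A one-shot deviation gives 31 now, then 28 for 2 periods, then back to 29.
Gain from deviating: (31−29) today; loss: (29−28) in each of the next 2 periods.
No-deviation condition: (29−28)(δ+…+δ^2) ≥ 31−29, i.e. δ+…+δ^2 ≥ 2.
At δ = 1/8: δ+…+δ^2 = 0.1406 < 2.0000.
So cooperation is not sustainable.

No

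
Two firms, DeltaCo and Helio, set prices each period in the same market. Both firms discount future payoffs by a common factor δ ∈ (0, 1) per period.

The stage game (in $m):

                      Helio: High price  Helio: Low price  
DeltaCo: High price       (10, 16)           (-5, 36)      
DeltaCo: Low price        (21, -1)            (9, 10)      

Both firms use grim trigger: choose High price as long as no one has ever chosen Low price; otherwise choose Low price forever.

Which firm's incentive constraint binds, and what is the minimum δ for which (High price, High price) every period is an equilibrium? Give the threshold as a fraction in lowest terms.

DeltaCo's threshold: (21−10)/(21−9) = 11/12.
Helio's threshold: (36−16)/(36−10) = 10/13.
11/12 > 10/13, so DeltaCo binds and δ* = 11/12.

DeltaCo; δ ≥ 11/12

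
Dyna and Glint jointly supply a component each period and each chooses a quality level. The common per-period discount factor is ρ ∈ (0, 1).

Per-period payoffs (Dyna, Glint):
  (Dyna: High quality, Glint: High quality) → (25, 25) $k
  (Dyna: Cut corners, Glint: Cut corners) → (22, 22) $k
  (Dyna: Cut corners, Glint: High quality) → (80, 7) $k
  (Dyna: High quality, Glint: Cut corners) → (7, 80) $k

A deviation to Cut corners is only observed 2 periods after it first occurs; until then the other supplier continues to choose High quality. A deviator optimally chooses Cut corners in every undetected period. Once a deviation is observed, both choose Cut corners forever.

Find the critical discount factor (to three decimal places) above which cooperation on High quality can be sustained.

A deviator earns 80 for 2 periods, then 22 forever; cooperating earns 25 forever. Multiplying the IC by (1−ρ):
25 ≥ 80(1−ρ^2) + 22ρ^2, so 58·ρ^2 ≥ 55 and ρ^2 ≥ 55/58.
ρ ≥ (55/58)^(1/2) ≈ 0.974.

0.974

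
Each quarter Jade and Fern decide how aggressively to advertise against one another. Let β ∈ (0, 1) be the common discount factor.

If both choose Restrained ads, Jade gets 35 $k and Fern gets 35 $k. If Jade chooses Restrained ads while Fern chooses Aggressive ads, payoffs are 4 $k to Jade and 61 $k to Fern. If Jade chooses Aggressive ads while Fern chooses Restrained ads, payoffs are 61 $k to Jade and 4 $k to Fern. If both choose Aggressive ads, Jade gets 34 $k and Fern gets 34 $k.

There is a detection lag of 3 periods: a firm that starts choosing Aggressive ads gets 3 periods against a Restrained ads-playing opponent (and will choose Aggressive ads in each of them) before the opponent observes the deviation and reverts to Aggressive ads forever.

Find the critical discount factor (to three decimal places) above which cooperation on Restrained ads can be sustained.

A deviator earns 61 for 3 periods, then 34 forever; cooperating earns 35 forever. Multiplying the IC by (1−β):
35 ≥ 61(1−β^3) + 34β^3, so 27·β^3 ≥ 26 and β^3 ≥ 26/27.
β ≥ (26/27)^(1/3) ≈ 0.987.

0.987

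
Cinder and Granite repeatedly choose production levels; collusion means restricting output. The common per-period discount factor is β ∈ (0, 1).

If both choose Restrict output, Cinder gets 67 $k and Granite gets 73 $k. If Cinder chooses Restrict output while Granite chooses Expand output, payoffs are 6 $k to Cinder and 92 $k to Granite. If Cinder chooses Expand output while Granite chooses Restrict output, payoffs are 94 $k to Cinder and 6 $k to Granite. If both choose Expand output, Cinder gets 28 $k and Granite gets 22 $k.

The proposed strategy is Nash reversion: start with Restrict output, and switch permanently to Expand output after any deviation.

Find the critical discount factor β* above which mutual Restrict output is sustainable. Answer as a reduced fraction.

9/22

Cinder: cooperation gives 67 each period; deviation gives 94 once then 28 forever.
  67/(1−β) ≥ 94 + 28β/(1−β) ⇒ β ≥ 27/66 = 9/22.
Granite: cooperation gives 73 each period; deviation gives 92 once then 22 forever.
  β ≥ 19/70.
Both must hold, so the binding constraint is Cinder's: β ≥ 9/22.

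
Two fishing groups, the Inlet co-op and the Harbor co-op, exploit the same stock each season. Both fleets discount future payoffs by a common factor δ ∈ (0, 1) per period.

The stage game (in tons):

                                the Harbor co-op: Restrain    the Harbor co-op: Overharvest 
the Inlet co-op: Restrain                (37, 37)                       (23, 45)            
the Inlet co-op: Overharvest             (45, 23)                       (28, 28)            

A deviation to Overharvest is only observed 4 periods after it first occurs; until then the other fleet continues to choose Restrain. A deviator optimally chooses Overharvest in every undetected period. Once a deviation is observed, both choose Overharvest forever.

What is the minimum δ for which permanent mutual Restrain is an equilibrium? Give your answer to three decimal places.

Deviating for the 4 undetected periods gains 45−37 = 8 per period over cooperation, then loses 37−28 = 9 per period forever once punishment starts.
Gain: 8(1 + δ + … + δ^3); loss: 9·δ^4/(1−δ).
No profitable deviation ⇔ 8(1−δ^4) ≤ 9·δ^4, i.e. δ^4 ≥ 8/(8+9) = 8/17.
Hence δ ≥ (8/17)^(1/4) ≈ 0.828.

0.828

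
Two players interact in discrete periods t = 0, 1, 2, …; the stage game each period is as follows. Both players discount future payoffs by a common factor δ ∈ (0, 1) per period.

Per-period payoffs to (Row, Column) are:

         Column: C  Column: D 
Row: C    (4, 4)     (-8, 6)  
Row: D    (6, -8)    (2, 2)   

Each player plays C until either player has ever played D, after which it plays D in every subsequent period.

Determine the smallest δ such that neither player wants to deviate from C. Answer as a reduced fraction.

4/(1−δ) ≥ 6 + 2δ/(1−δ)
4 ≥ 6 − 4δ
δ ≥ 2/4 = 1/2.

1/2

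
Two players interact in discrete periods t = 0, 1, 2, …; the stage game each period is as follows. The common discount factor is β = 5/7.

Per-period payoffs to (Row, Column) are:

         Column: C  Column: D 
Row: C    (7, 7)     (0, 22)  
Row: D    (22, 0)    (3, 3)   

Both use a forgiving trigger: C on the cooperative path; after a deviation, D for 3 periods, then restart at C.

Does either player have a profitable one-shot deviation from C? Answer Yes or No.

Yes

IC: β+…+β^3 ≥ (22−7)/(7−3) = 15/4.
At β = 5/7: partial sum = 1.5889 < 3.7500. Cooperation not sustainable.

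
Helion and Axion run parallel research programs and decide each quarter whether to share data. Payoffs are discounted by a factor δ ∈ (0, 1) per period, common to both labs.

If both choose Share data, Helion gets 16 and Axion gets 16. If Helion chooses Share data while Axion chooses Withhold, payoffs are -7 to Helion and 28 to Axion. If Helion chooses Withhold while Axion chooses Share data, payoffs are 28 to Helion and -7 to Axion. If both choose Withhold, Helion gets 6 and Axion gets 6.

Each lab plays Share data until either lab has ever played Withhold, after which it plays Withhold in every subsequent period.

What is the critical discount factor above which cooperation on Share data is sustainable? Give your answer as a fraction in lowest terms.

Under grim trigger the critical discount factor is (T−C)/(T−P) with T = 28, C = 16, P = 6.
δ* = (28−16)/(28−6) = 12/22 = 6/11.

6/11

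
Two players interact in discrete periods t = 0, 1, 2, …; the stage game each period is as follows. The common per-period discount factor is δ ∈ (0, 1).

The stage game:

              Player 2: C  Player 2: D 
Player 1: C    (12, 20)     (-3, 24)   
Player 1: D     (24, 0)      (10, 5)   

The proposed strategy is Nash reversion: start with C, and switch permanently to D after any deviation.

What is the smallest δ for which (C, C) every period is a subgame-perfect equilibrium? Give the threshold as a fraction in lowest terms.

Player 1's threshold: (24−12)/(24−10) = 6/7.
Player 2's threshold: (24−20)/(24−5) = 4/19.
6/7 > 4/19, so Player 1 binds and δ* = 6/7.

6/7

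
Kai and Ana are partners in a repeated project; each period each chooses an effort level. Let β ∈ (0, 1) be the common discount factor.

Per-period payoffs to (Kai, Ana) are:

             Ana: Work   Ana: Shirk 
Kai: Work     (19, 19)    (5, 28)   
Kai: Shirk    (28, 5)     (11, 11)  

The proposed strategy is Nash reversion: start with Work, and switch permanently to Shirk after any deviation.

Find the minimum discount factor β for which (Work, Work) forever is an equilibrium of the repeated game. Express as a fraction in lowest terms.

9/17

Cooperation forever yields 19 each period: 19/(1−β).
Deviating yields 28 once, then 11 forever: 28 + 11β/(1−β).
No profitable deviation requires 19/(1−β) ≥ 28 + 11β/(1−β).
Multiplying by (1−β): 19 ≥ 28(1−β) + 11β = 28 − 17β.
So 17β ≥ 9, i.e. β ≥ 9/17.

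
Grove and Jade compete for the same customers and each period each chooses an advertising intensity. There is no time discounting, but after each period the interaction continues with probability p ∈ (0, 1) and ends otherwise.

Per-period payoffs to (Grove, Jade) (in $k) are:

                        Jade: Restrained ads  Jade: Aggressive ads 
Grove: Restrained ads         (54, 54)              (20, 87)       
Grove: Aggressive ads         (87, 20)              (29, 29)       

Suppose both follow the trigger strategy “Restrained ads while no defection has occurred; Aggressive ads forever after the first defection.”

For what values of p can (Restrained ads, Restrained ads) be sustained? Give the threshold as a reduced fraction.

With no time discounting, the continuation probability p plays the role of the discount factor.
Grim-trigger IC: 54/(1−p) ≥ 87 + 29p/(1−p) ⇒ p ≥ (87−54)/(87−29) = 33/58.

33/58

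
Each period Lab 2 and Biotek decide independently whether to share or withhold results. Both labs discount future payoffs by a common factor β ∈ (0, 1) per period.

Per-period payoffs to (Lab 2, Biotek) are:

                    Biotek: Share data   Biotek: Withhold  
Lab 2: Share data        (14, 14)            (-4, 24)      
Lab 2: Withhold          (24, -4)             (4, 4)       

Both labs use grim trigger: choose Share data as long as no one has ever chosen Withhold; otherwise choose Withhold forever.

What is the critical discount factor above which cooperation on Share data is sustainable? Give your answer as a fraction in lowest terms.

Cooperation forever yields 14 each period: 14/(1−β).
Deviating yields 24 once, then 4 forever: 24 + 4β/(1−β).
No profitable deviation requires 14/(1−β) ≥ 24 + 4β/(1−β).
Multiplying by (1−β): 14 ≥ 24(1−β) + 4β = 24 − 20β.
So 20β ≥ 10, i.e. β ≥ 10/20 = 1/2.

1/2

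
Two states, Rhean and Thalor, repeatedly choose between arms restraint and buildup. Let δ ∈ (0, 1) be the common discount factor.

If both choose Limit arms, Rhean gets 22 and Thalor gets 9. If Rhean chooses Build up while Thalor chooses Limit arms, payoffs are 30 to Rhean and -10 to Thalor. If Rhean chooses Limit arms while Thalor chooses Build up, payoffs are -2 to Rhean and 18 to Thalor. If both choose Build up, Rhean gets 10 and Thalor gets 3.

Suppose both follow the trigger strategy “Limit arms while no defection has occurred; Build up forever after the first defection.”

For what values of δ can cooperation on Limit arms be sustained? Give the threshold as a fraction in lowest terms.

3/5

Rhean: cooperation gives 22 each period; deviation gives 30 once then 10 forever.
  22/(1−δ) ≥ 30 + 10δ/(1−δ) ⇒ δ ≥ 8/20 = 2/5.
Thalor: cooperation gives 9 each period; deviation gives 18 once then 3 forever.
  δ ≥ 9/15 = 3/5.
Both must hold, so the binding constraint is Thalor's: δ ≥ 3/5.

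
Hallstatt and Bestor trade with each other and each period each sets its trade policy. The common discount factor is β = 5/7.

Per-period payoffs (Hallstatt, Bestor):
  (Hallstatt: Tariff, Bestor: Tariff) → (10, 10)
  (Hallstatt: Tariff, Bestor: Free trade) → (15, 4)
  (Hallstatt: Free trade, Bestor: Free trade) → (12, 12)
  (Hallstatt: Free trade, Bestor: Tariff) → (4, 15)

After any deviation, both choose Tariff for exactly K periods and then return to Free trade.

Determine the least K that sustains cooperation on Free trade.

Need Σ_{k=1}^{K} β^k ≥ (15−12)/(12−10) = 1.5000 at β = 5/7.
At K = 2 the sum is 1.2245 < 1.5000; at K = 3 it is 1.5889 ≥ 1.5000.
So the minimum punishment length is K = 3.

3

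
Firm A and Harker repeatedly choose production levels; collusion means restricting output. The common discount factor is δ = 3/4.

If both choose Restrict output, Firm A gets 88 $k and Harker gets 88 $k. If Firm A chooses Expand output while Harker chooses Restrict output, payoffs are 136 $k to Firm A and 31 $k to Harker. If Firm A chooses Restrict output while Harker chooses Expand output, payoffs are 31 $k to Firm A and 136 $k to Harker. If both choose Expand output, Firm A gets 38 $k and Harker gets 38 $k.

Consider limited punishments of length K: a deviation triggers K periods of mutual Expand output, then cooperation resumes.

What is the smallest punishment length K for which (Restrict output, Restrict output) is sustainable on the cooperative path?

2

IC: δ(1−δ^K)/(1−δ) ≥ (136−88)/(88−38) = 24/25.
With δ = 3/4: need 1 − δ^K ≥ 24/25·(1−3/4)/(3/4), i.e. δ^K ≤ 0.6800.
Since (3/4)^1 = 0.7500 and (3/4)^2 = 0.5625, the smallest such K is 2.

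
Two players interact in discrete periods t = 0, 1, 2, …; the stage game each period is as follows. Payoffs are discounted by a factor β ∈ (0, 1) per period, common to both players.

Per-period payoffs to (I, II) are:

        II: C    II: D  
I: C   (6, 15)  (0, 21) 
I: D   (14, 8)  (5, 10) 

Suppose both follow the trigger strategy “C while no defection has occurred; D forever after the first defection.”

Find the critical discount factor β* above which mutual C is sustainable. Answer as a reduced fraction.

8/9

For I: deviation gain 14−6 = 8, per-period punishment loss 6−5 = 1. IC gives β ≥ 8/9.
For II: gain 6, loss 5 per period, so β ≥ 6/11.
The tighter constraint is I's, so cooperation needs β ≥ 8/9.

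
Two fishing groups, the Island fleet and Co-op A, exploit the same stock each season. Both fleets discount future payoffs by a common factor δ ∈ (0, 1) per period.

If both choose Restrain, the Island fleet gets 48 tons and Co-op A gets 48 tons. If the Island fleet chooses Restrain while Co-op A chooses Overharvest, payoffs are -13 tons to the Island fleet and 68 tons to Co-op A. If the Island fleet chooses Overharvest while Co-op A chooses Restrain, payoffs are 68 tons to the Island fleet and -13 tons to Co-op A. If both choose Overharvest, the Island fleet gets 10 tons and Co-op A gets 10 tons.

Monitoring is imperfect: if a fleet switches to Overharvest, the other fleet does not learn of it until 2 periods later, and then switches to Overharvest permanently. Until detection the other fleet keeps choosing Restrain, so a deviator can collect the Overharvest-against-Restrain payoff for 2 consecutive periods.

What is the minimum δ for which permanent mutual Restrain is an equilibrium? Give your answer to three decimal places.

The best deviation is to choose Overharvest for all 2 undetected periods, earning 68 each, then 10 forever once detected.
Deviation value: 68(1−δ^2)/(1−δ) + 10δ^2/(1−δ); cooperation value: 48/(1−δ).
IC: 48 ≥ 68(1−δ^2) + 10δ^2 = 68 − 58δ^2.
So δ^2 ≥ 20/58 = 10/29, giving δ ≥ (10/29)^(1/2) ≈ 0.587.

0.587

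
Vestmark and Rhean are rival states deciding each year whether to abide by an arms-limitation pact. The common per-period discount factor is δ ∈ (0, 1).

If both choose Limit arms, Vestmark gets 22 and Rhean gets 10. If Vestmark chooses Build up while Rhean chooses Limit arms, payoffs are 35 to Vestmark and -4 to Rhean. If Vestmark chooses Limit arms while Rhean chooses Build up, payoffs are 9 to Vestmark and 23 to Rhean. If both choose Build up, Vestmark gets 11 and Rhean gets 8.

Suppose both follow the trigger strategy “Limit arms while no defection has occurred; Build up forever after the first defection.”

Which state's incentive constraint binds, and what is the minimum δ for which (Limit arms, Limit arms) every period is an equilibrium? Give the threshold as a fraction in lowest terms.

Rhean; δ ≥ 13/15

For Vestmark: deviation gain 35−22 = 13, per-period punishment loss 22−11 = 11. IC gives δ ≥ 13/24.
For Rhean: gain 13, loss 2 per period, so δ ≥ 13/15.
The tighter constraint is Rhean's, so cooperation needs δ ≥ 13/15.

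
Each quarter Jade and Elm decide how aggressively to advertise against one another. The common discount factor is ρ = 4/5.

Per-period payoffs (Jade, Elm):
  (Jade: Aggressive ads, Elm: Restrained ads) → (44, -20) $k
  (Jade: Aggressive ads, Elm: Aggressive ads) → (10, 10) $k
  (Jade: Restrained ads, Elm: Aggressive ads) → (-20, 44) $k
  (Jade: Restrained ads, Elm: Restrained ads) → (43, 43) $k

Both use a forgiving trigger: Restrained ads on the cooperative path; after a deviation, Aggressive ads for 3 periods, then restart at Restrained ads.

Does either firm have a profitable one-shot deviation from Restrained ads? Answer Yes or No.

No

A one-shot deviation gives 44 now, then 10 for 3 periods, then back to 43.
Gain from deviating: (44−43) today; loss: (43−10) in each of the next 3 periods.
No-deviation condition: (43−10)(ρ+…+ρ^3) ≥ 44−43, i.e. ρ+…+ρ^3 ≥ 1/33.
At ρ = 4/5: ρ+…+ρ^3 = 1.9520 ≥ 0.0303.
So cooperation is sustainable.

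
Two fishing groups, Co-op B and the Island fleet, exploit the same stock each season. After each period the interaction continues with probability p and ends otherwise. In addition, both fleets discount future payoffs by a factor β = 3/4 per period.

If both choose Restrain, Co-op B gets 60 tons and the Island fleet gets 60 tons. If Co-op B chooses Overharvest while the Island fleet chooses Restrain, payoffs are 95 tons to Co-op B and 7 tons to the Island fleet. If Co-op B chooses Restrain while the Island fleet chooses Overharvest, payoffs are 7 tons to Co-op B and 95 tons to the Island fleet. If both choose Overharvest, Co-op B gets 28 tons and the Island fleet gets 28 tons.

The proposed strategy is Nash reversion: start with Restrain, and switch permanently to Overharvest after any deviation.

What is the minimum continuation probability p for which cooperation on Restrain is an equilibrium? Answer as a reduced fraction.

140/201

With continuation probability p and discount β, the effective per-period discount factor is βp.
Grim-trigger IC: βp ≥ (95−60)/(95−28) = 35/67.
So p ≥ (35/67)/(3/4) = 140/201.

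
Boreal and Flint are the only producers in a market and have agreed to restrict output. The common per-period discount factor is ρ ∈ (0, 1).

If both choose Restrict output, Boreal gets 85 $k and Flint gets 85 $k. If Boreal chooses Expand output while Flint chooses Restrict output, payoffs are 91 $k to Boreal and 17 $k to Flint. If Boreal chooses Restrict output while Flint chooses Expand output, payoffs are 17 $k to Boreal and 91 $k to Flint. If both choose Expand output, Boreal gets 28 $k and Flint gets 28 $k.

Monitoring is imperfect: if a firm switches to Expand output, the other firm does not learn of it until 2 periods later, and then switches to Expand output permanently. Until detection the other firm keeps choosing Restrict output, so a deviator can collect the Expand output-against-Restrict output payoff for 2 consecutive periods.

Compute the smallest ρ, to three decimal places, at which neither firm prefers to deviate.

Deviating for the 2 undetected periods gains 91−85 = 6 per period over cooperation, then loses 85−28 = 57 per period forever once punishment starts.
Gain: 6(1 + ρ + … + ρ^1); loss: 57·ρ^2/(1−ρ).
No profitable deviation ⇔ 6(1−ρ^2) ≤ 57·ρ^2, i.e. ρ^2 ≥ 6/(6+57) = 2/21.
Hence ρ ≥ (2/21)^(1/2) ≈ 0.309.

0.309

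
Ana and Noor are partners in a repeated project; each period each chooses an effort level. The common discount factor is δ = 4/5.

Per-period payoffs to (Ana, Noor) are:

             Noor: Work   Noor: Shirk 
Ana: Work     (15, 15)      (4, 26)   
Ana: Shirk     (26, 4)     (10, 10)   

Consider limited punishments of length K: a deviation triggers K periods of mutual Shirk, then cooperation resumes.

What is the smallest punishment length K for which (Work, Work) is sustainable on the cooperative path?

Need Σ_{k=1}^{K} δ^k ≥ (26−15)/(15−10) = 2.2000 at δ = 4/5.
At K = 3 the sum is 1.9520 < 2.2000; at K = 4 it is 2.3616 ≥ 2.2000.
So the minimum punishment length is K = 4.

4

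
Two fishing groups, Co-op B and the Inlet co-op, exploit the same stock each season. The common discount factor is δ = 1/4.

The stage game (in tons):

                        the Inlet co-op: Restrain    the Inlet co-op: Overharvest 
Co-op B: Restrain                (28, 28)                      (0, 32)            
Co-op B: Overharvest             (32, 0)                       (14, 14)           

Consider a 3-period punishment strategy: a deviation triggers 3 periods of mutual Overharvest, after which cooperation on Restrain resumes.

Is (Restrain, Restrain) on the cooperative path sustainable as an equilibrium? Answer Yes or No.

Yes

Comparing payoff streams over the 4 periods until play realigns: cooperate → 28(1+δ+…+δ^3); deviate → 32 + 14(δ+…+δ^3).
Cooperation is sustained iff (28−14)(δ+…+δ^3) ≥ 32−28.
δ+…+δ^3 = 1/4·(1−(1/4)^3)/(1−1/4) = 0.3281, and (32−28)/(28−14) = 0.2857.
0.3281 ≥ 0.2857, so cooperation is sustainable.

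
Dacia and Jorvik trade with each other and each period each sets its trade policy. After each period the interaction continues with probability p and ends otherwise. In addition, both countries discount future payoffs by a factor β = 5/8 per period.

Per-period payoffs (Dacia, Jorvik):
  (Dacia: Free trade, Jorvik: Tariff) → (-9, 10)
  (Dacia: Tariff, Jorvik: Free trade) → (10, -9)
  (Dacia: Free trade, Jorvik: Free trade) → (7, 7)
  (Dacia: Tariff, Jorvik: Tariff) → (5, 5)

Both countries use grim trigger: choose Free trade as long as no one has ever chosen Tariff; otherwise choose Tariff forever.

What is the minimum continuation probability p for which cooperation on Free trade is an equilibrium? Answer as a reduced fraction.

With continuation probability p and discount β, the effective per-period discount factor is βp.
Grim-trigger IC: βp ≥ (10−7)/(10−5) = 3/5.
So p ≥ (3/5)/(5/8) = 24/25.

24/25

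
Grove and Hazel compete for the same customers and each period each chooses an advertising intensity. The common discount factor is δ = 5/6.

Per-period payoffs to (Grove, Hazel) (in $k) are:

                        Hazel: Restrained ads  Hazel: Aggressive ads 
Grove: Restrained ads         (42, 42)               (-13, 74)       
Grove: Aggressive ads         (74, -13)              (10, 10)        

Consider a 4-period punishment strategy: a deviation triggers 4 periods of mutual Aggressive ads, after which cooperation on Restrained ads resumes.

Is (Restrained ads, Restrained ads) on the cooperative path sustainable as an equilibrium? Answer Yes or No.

A one-shot deviation gives 74 now, then 10 for 4 periods, then back to 42.
Gain from deviating: (74−42) today; loss: (42−10) in each of the next 4 periods.
No-deviation condition: (42−10)(δ+…+δ^4) ≥ 74−42, i.e. δ+…+δ^4 ≥ 1.
At δ = 5/6: δ+…+δ^4 = 2.5887 ≥ 1.0000.
So cooperation is sustainable.

Yes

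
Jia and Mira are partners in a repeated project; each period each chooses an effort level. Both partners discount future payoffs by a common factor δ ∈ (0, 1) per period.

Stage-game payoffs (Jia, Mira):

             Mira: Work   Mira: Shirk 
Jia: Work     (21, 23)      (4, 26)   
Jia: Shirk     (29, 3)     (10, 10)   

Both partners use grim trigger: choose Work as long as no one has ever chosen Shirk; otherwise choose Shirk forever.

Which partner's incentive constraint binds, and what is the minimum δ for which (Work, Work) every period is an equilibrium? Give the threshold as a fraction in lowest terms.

For Jia: deviation gain 29−21 = 8, per-period punishment loss 21−10 = 11. IC gives δ ≥ 8/19.
For Mira: gain 3, loss 13 per period, so δ ≥ 3/16.
The tighter constraint is Jia's, so cooperation needs δ ≥ 8/19.

Jia; δ ≥ 8/19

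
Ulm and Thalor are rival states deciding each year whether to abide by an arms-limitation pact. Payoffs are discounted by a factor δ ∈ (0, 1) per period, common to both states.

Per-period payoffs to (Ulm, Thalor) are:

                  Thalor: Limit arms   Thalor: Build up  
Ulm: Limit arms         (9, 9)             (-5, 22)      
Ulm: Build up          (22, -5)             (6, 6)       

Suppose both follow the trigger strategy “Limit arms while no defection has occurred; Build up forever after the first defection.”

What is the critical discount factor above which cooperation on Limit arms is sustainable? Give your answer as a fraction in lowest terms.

9/(1−δ) ≥ 22 + 6δ/(1−δ)
9 ≥ 22 − 16δ
δ ≥ 13/16.

13/16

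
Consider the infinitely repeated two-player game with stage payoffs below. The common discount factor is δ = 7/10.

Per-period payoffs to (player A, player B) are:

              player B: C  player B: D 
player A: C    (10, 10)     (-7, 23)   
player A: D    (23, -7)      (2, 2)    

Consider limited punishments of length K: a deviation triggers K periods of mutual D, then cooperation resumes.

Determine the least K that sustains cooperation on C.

No profitable deviation requires (10−2)(δ+…+δ^K) ≥ 23−10, i.e. δ+…+δ^K ≥ 13/8 ≈ 1.6250.
With δ = 7/10, the partial sums are K=1: 0.7000, K=2: 1.1900, K=3: 1.5330, K=4: 1.7731.
K = 4 is the first length at which the sum reaches 1.6250.

4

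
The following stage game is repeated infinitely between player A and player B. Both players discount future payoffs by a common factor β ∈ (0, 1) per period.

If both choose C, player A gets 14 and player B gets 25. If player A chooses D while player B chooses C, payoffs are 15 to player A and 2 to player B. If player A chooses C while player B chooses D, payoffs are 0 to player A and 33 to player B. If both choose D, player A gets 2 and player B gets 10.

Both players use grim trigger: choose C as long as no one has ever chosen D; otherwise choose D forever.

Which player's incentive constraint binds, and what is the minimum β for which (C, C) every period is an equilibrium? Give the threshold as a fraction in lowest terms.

player B; β ≥ 8/23

player A's threshold: (15−14)/(15−2) = 1/13.
player B's threshold: (33−25)/(33−10) = 8/23.
1/13 < 8/23, so player B binds and β* = 8/23.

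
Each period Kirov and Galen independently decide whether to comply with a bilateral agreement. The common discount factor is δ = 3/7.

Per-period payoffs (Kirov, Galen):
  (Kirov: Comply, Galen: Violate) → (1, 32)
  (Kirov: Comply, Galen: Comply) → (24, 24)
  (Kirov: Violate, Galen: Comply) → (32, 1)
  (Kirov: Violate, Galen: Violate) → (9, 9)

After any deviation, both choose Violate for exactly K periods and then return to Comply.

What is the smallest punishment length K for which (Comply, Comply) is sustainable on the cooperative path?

2

Need Σ_{k=1}^{K} δ^k ≥ (32−24)/(24−9) = 0.5333 at δ = 3/7.
At K = 1 the sum is 0.4286 < 0.5333; at K = 2 it is 0.6122 ≥ 0.5333.
So the minimum punishment length is K = 2.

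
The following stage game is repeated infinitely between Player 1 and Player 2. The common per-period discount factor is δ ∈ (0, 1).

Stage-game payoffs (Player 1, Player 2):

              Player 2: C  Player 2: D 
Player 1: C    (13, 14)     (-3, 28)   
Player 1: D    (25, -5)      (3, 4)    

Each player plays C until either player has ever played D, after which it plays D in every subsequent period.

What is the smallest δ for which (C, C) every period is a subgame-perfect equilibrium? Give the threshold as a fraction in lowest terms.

Player 1: cooperation gives 13 each period; deviation gives 25 once then 3 forever.
  13/(1−δ) ≥ 25 + 3δ/(1−δ) ⇒ δ ≥ 12/22 = 6/11.
Player 2: cooperation gives 14 each period; deviation gives 28 once then 4 forever.
  δ ≥ 14/24 = 7/12.
Both must hold, so the binding constraint is Player 2's: δ ≥ 7/12.

7/12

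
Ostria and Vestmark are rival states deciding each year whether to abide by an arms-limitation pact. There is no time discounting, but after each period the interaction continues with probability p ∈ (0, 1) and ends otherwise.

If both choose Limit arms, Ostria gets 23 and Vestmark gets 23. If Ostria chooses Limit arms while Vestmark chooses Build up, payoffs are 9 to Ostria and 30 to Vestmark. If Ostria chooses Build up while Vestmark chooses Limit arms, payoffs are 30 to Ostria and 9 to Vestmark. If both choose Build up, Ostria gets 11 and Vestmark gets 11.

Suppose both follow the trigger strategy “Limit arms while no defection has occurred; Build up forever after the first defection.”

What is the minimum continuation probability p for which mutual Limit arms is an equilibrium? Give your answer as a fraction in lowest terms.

7/19

With no time discounting, the continuation probability p plays the role of the discount factor.
Grim-trigger IC: 23/(1−p) ≥ 30 + 11p/(1−p) ⇒ p ≥ (30−23)/(30−11) = 7/19.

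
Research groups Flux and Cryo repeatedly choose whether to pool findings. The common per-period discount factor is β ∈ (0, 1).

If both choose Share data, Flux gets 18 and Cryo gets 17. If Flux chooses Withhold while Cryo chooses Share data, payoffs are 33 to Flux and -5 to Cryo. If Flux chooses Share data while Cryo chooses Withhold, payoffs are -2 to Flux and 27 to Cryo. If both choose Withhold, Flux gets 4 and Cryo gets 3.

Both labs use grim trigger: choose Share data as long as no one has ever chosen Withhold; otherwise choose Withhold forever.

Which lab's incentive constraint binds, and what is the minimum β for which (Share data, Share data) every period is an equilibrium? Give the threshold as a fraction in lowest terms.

Flux's threshold: (33−18)/(33−4) = 15/29.
Cryo's threshold: (27−17)/(27−3) = 5/12.
15/29 > 5/12, so Flux binds and β* = 15/29.

Flux; β ≥ 15/29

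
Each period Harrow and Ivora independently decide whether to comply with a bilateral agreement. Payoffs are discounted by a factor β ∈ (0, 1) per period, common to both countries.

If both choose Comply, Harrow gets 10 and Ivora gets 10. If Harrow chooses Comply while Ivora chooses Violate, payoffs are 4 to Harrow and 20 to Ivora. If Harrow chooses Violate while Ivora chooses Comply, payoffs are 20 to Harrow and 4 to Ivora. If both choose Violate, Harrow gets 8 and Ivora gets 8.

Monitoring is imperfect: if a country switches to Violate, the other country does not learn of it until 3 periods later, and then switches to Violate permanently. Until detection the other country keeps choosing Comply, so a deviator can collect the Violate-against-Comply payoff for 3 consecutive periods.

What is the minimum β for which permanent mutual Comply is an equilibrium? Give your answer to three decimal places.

The best deviation is to choose Violate for all 3 undetected periods, earning 20 each, then 8 forever once detected.
Deviation value: 20(1−β^3)/(1−β) + 8β^3/(1−β); cooperation value: 10/(1−β).
IC: 10 ≥ 20(1−β^3) + 8β^3 = 20 − 12β^3.
So β^3 ≥ 10/12 = 5/6, giving β ≥ (5/6)^(1/3) ≈ 0.941.

0.941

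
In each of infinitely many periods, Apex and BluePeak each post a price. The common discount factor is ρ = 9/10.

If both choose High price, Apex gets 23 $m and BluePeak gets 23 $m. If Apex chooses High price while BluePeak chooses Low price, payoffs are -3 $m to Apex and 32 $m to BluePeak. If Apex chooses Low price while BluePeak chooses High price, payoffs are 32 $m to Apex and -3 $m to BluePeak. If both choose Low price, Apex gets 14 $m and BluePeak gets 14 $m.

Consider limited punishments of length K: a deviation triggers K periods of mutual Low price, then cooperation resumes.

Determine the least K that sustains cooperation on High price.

2

No profitable deviation requires (23−14)(ρ+…+ρ^K) ≥ 32−23, i.e. ρ+…+ρ^K ≥ 1 ≈ 1.0000.
With ρ = 9/10, the partial sums are K=1: 0.9000, K=2: 1.7100.
K = 2 is the first length at which the sum reaches 1.0000.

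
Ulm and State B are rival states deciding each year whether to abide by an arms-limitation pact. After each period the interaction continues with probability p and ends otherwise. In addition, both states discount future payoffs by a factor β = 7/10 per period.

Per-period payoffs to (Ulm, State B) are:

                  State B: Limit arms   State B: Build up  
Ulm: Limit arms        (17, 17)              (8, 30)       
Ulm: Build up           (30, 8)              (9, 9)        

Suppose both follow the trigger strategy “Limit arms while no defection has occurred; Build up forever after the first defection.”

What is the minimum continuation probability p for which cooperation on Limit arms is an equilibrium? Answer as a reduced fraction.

130/147

With continuation probability p and discount β, the effective per-period discount factor is βp.
Grim-trigger IC: βp ≥ (30−17)/(30−9) = 13/21.
So p ≥ (13/21)/(7/10) = 130/147.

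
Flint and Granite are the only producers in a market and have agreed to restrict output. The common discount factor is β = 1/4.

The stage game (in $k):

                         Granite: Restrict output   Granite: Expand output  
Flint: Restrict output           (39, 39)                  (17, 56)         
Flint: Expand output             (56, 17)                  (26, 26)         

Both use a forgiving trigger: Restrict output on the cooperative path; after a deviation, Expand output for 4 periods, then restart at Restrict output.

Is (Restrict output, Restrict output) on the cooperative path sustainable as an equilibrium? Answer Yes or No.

No

Comparing payoff streams over the 5 periods until play realigns: cooperate → 39(1+β+…+β^4); deviate → 56 + 26(β+…+β^4).
Cooperation is sustained iff (39−26)(β+…+β^4) ≥ 56−39.
β+…+β^4 = 1/4·(1−(1/4)^4)/(1−1/4) = 0.3320, and (56−39)/(39−26) = 1.3077.
0.3320 < 1.3077, so cooperation is not sustainable.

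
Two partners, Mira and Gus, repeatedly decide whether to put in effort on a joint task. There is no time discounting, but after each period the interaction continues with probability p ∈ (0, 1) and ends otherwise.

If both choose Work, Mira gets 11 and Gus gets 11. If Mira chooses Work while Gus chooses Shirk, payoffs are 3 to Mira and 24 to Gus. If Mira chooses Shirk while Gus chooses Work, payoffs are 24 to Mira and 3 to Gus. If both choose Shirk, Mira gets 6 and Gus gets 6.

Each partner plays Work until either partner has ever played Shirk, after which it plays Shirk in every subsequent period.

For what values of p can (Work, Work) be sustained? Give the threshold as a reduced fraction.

13/18

With no time discounting, the continuation probability p plays the role of the discount factor.
Grim-trigger IC: 11/(1−p) ≥ 24 + 6p/(1−p) ⇒ p ≥ (24−11)/(24−6) = 13/18.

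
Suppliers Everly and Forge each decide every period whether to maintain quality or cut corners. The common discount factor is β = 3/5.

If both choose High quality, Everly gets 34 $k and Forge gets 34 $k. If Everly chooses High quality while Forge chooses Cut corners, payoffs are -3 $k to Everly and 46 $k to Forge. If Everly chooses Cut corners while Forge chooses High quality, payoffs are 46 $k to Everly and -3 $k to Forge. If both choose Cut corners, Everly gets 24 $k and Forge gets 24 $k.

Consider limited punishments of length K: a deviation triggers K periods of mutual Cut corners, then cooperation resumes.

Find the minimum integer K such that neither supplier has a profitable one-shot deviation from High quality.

4

IC: β(1−β^K)/(1−β) ≥ (46−34)/(34−24) = 6/5.
With β = 3/5: need 1 − β^K ≥ 6/5·(1−3/5)/(3/5), i.e. β^K ≤ 0.2000.
Since (3/5)^3 = 0.2160 and (3/5)^4 = 0.1296, the smallest such K is 4.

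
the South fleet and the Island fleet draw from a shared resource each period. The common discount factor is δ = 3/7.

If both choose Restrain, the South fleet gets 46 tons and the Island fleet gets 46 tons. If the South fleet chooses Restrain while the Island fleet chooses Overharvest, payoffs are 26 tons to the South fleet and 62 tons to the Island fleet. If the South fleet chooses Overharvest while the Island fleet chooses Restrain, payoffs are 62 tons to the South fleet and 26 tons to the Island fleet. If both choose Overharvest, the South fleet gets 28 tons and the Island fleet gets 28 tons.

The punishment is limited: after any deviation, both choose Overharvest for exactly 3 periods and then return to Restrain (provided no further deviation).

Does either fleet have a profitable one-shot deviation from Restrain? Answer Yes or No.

Yes

Comparing payoff streams over the 4 periods until play realigns: cooperate → 46(1+δ+…+δ^3); deviate → 62 + 28(δ+…+δ^3).
Cooperation is sustained iff (46−28)(δ+…+δ^3) ≥ 62−46.
δ+…+δ^3 = 3/7·(1−(3/7)^3)/(1−3/7) = 0.6910, and (62−46)/(46−28) = 0.8889.
0.6910 < 0.8889, so cooperation is not sustainable.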